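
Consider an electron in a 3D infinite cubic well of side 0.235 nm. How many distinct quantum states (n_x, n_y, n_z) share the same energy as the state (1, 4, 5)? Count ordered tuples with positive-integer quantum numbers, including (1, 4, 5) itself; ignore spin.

degeneracy = 6

The level has n_x² + n_y² + n_z² = 42. The ordered positive-integer solutions are (1, 4, 5), (1, 5, 4), (4, 1, 5), (4, 5, 1), (5, 1, 4), (5, 4, 1).
That gives 6 states.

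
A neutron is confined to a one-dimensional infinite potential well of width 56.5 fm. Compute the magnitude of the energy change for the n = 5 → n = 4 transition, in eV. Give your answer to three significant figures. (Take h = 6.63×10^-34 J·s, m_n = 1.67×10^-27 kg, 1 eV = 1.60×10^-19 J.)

E_1 = h²/(8m_nL²) = 1.031×10^-14 J.
|ΔE| = |5² − 4²|·E_1 = 9·1.031×10^-14 J = 9.279×10^-14 J = 5.80×10^5 eV.

|ΔE| = 5.80×10^5 eV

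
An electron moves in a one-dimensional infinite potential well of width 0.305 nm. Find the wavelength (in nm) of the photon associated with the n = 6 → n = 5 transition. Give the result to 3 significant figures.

E_1 = h²/(8m_eL²) = 6.477×10^-19 J, so ΔE = (6² − 5²)E_1 = 7.125×10^-18 J.
λ = hc/ΔE = (6.626×10^-34·2.998×10^8)/7.125×10^-18 = 2.79×10^-8 m = 27.9 nm.

λ = 27.9 nm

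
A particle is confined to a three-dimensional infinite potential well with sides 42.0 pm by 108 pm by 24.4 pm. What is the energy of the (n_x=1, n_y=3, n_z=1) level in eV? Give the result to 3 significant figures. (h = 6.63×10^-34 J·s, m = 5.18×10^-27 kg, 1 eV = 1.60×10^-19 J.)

For a 3D rectangular well E = (h²/8m)·Σ n_i²/L_i² = (6.63×10^-34)²/(8·5.18×10^-27) · [1²/(42.0 pm)² + 3²/(108 pm)² + 1²/(24.4 pm)²].
Evaluating gives E = 3.201×10^-20 J = 0.200 eV.

E = 0.200 eV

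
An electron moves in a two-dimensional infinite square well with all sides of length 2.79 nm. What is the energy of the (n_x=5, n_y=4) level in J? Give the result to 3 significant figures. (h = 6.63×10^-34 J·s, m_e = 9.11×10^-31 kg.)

E = 3.18×10^-19 J

For a 2D rectangular well E = (h²/8m_e)·Σ n_i²/L_i² = (6.63×10^-34)²/(8·9.11×10^-31) · [5²/(2.79 nm)² + 4²/(2.79 nm)²].
Evaluating gives E = 3.18×10^-19 J.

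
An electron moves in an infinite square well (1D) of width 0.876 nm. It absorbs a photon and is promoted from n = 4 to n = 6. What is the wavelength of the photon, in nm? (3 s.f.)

λ = 127 nm

E_1 = h²/(8m_eL²) = 7.851×10^-20 J, so ΔE = (6² − 4²)E_1 = 1.570×10^-18 J.
λ = hc/ΔE = (6.626×10^-34·2.998×10^8)/1.570×10^-18 = 1.27×10^-7 m = 127 nm.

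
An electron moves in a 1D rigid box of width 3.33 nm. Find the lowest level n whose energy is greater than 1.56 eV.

n = 7

E_1 = h²/(8m_eL²) = 5.433×10^-21 J = 0.03391 eV.
Need n² > 1.56/0.03391 = 46.00, i.e. n > 6.782.
The smallest integer satisfying this is n = 7.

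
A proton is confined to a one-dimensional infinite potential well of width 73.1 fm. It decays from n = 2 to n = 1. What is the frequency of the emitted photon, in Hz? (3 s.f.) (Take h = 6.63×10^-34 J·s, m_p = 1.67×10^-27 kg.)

f = 2.79×10^19 Hz

E_1 = h²/(8m_pL²) = 6.157×10^-15 J and ΔE = (2² − 1²)E_1 = 1.847×10^-14 J.
f = ΔE/h = 1.847×10^-14/6.63×10^-34 = 2.79×10^19 Hz.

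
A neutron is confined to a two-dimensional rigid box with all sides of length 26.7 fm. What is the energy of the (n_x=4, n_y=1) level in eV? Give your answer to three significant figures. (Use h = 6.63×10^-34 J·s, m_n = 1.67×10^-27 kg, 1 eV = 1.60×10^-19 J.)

For a 2D rectangular well E = (h²/8m_n)·Σ n_i²/L_i² = (6.63×10^-34)²/(8·1.67×10^-27) · [4²/(26.7 fm)² + 1²/(26.7 fm)²].
Evaluating gives E = 7.846×10^-13 J = 4.90×10^6 eV.

E = 4.90×10^6 eV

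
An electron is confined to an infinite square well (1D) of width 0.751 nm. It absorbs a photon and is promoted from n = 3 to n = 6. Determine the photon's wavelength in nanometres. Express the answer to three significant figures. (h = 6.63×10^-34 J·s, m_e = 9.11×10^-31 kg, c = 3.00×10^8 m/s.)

λ = 68.9 nm

E_1 = h²/(8m_eL²) = 1.069×10^-19 J, so ΔE = (6² − 3²)E_1 = 2.886×10^-18 J.
λ = hc/ΔE = (6.63×10^-34·3.00×10^8)/2.886×10^-18 = 6.89×10^-8 m = 68.9 nm.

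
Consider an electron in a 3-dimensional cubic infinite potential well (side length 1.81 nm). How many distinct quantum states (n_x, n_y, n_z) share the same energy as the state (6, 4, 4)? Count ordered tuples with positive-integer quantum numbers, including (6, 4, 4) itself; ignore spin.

degeneracy = 3

The level has n_x² + n_y² + n_z² = 68. The ordered positive-integer solutions are (4, 4, 6), (4, 6, 4), (6, 4, 4).
That gives 3 states.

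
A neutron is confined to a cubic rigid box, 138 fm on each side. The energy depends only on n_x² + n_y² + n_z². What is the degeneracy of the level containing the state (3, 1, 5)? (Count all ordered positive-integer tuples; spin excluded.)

degeneracy = 6

The level has n_x² + n_y² + n_z² = 35. The ordered positive-integer solutions are (1, 3, 5), (1, 5, 3), (3, 1, 5), (3, 5, 1), (5, 1, 3), (5, 3, 1).
That gives 6 states.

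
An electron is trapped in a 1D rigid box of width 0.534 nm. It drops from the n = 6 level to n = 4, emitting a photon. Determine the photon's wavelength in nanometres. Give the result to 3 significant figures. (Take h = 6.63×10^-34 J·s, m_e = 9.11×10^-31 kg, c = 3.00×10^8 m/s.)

λ = 47.0 nm

E_1 = h²/(8m_eL²) = 2.115×10^-19 J, so ΔE = (6² − 4²)E_1 = 4.230×10^-18 J.
λ = hc/ΔE = (6.63×10^-34·3.00×10^8)/4.230×10^-18 = 4.70×10^-8 m = 47.0 nm.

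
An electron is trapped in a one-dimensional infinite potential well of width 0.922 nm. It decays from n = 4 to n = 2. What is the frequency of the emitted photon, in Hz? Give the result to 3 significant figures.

f = 1.28×10^15 Hz

E_1 = h²/(8m_eL²) = 7.087×10^-20 J and ΔE = (4² − 2²)E_1 = 8.504×10^-19 J.
f = ΔE/h = 8.504×10^-19/6.626×10^-34 = 1.28×10^15 Hz.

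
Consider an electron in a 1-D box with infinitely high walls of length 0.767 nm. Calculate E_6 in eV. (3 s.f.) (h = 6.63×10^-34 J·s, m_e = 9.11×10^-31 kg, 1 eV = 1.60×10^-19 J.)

For an infinite well E_n = n²h²/(8m_eL²), so E_1 = h²/(8m_eL²) = (6.63×10^-34)²/(8·9.11×10^-31·(7.67×10^-10 m)²) = 1.025×10^-19 J.
Then E_6 = 6²·E_1 = 36·1.025×10^-19 J = 3.690×10^-18 J.
Converting, E_6 = 3.690×10^-18 J / (1.60×10^-19 J/eV) = 23.1 eV.

E_6 = 23.1 eV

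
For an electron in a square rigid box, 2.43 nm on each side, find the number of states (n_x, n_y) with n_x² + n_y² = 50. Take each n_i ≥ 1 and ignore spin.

degeneracy = 3

The level has n_x² + n_y² = 50. The ordered positive-integer solutions are (1, 7), (5, 5), (7, 1).
That gives 3 states.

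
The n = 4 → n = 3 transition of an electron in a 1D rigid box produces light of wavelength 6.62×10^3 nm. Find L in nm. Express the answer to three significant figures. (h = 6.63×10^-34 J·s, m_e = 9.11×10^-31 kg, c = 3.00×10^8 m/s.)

L = 3.75 nm

The photon carries ΔE = hc/λ = 6.63×10^-34·3.00×10^8/6.62×10^-6 m = 3.005×10^-20 J.
Since ΔE = (4² − 3²)E_1, E_1 = 4.293×10^-21 J, and L = h/√(8m_eE_1) = 3.75×10^-9 m = 3.75 nm.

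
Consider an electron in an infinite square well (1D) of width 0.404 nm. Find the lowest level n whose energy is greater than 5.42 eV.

E_1 = h²/(8m_eL²) = 3.691×10^-19 J = 2.304 eV.
Need n² > 5.42/2.304 = 2.352, i.e. n > 1.534.
The smallest integer satisfying this is n = 2.

n = 2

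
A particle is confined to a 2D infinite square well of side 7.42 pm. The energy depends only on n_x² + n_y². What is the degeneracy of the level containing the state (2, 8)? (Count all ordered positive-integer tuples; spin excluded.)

degeneracy = 2

The level has n_x² + n_y² = 68. The ordered positive-integer solutions are (2, 8), (8, 2).
That gives 2 states.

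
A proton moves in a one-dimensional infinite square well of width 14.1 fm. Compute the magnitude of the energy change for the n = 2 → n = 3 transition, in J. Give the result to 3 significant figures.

E_1 = h²/(8m_pL²) = 1.650×10^-13 J.
|ΔE| = |2² − 3²|·E_1 = 5·1.650×10^-13 J = 8.25×10^-13 J.

|ΔE| = 8.25×10^-13 J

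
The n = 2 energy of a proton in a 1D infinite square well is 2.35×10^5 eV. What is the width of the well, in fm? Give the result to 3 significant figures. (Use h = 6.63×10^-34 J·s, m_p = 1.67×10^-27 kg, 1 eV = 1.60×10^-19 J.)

From E_n = n²h²/(8m_pL²), L = n·h/√(8m_pE_n).
E_2 = 2.35×10^5 eV = 3.760×10^-14 J, so L = 2·6.63×10^-34/√(8·1.67×10^-27·3.760×10^-14) = 5.92×10^-14 m = 59.2 fm.

L = 59.2 fm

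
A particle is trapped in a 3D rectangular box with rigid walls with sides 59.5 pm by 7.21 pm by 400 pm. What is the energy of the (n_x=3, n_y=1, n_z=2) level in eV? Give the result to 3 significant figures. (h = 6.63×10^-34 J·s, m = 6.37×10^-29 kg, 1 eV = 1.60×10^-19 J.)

For a 3D rectangular well E = (h²/8m)·Σ n_i²/L_i² = (6.63×10^-34)²/(8·6.37×10^-29) · [3²/(59.5 pm)² + 1²/(7.21 pm)² + 2²/(400 pm)²].
Evaluating gives E = 1.881×10^-17 J = 118 eV.

E = 118 eV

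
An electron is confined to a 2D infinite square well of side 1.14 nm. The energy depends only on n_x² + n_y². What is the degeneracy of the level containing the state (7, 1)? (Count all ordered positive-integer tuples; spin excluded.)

The level has n_x² + n_y² = 50. The ordered positive-integer solutions are (1, 7), (5, 5), (7, 1).
That gives 3 states.

degeneracy = 3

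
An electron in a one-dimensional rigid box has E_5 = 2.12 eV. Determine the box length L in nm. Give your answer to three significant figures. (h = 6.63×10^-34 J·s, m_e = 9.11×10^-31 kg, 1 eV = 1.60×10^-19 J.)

L = 2.11 nm

From E_n = n²h²/(8m_eL²), L = n·h/√(8m_eE_n).
E_5 = 2.12 eV = 3.392×10^-19 J, so L = 5·6.63×10^-34/√(8·9.11×10^-31·3.392×10^-19) = 2.11×10^-9 m = 2.11 nm.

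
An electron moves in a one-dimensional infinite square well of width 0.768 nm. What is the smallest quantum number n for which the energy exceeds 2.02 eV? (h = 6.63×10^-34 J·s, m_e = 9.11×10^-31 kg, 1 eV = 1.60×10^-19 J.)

E_1 = h²/(8m_eL²) = 1.023×10^-19 J = 0.6394 eV.
Need n² > 2.02/0.6394 = 3.159, i.e. n > 1.777.
The smallest integer satisfying this is n = 2.

n = 2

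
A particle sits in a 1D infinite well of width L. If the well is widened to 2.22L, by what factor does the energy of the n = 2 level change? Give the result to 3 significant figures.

E_n ∝ 1/L², so the energy scales by 1/2.22² = 0.203.

0.203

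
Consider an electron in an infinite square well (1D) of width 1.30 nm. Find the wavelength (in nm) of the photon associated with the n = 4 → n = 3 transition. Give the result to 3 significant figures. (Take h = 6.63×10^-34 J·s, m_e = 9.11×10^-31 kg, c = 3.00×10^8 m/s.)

E_1 = h²/(8m_eL²) = 3.569×10^-20 J, so ΔE = (4² − 3²)E_1 = 2.498×10^-19 J.
λ = hc/ΔE = (6.63×10^-34·3.00×10^8)/2.498×10^-19 = 7.96×10^-7 m = 796 nm.

λ = 796 nm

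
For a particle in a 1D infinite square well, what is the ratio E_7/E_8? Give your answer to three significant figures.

E_n ∝ n², so E_7/E_8 = 7²/8² = 49/64 = 0.766.

0.766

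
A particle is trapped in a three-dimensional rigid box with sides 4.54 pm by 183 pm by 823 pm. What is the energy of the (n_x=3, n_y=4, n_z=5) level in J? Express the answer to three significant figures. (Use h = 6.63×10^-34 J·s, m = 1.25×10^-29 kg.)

E = 1.92×10^-15 J

For a 3D rectangular well E = (h²/8m)·Σ n_i²/L_i² = (6.63×10^-34)²/(8·1.25×10^-29) · [3²/(4.54 pm)² + 4²/(183 pm)² + 5²/(823 pm)²].
Evaluating gives E = 1.92×10^-15 J.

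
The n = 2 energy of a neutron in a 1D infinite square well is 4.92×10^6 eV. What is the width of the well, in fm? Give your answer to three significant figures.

From E_n = n²h²/(8m_nL²), L = n·h/√(8m_nE_n).
E_2 = 4.92×10^6 eV = 7.882×10^-13 J, so L = 2·6.626×10^-34/√(8·1.675×10^-27·7.882×10^-13) = 1.29×10^-14 m = 12.9 fm.

L = 12.9 fm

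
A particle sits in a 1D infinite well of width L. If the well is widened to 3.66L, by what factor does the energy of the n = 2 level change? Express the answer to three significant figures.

0.0747

E_n ∝ 1/L², so the energy scales by 1/3.66² = 0.0747.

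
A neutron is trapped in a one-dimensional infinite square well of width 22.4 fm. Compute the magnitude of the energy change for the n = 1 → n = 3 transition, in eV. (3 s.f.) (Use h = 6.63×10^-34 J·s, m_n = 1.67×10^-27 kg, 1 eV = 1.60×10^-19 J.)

E_1 = h²/(8m_nL²) = 6.557×10^-14 J.
|ΔE| = |1² − 3²|·E_1 = 8·6.557×10^-14 J = 5.246×10^-13 J = 3.28×10^6 eV.

|ΔE| = 3.28×10^6 eV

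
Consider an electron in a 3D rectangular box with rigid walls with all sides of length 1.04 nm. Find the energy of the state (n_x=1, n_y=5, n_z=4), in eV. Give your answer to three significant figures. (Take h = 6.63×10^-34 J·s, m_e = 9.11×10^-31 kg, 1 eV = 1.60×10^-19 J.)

E = 14.6 eV

For a 3D rectangular well E = (h²/8m_e)·Σ n_i²/L_i² = (6.63×10^-34)²/(8·9.11×10^-31) · [1²/(1.04 nm)² + 5²/(1.04 nm)² + 4²/(1.04 nm)²].
Evaluating gives E = 2.342×10^-18 J = 14.6 eV.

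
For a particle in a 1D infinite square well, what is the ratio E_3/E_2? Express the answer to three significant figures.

E_n ∝ n², so E_3/E_2 = 3²/2² = 9/4 = 2.25.

2.25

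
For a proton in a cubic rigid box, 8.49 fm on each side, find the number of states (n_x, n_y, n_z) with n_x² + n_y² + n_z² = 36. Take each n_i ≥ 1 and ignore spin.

The level has n_x² + n_y² + n_z² = 36. The ordered positive-integer solutions are (2, 4, 4), (4, 2, 4), (4, 4, 2).
That gives 3 states.

degeneracy = 3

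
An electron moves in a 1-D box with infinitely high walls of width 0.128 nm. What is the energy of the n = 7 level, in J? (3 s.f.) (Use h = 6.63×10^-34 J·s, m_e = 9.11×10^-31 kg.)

For an infinite well E_n = n²h²/(8m_eL²), so E_1 = h²/(8m_eL²) = (6.63×10^-34)²/(8·9.11×10^-31·(1.28×10^-10 m)²) = 3.681×10^-18 J.
Then E_7 = 7²·E_1 = 49·3.681×10^-18 J = 1.80×10^-16 J.

E_7 = 1.80×10^-16 J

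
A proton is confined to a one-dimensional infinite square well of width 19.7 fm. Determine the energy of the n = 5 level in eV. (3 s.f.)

E_5 = 1.32×10^7 eV

For an infinite well E_n = n²h²/(8m_pL²), so E_1 = h²/(8m_pL²) = (6.626×10^-34)²/(8·1.673×10^-27·(1.97×10^-14 m)²) = 8.452×10^-14 J.
Then E_5 = 5²·E_1 = 25·8.452×10^-14 J = 2.113×10^-12 J.
Converting, E_5 = 2.113×10^-12 J / (1.602×10^-19 J/eV) = 1.32×10^7 eV.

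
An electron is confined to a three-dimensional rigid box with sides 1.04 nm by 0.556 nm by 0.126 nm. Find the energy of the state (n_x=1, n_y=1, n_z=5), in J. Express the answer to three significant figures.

For a 3D rectangular well E = (h²/8m_e)·Σ n_i²/L_i² = (6.626×10^-34)²/(8·9.109×10^-31) · [1²/(1.04 nm)² + 1²/(0.556 nm)² + 5²/(0.126 nm)²].
Evaluating gives E = 9.51×10^-17 J.

E = 9.51×10^-17 J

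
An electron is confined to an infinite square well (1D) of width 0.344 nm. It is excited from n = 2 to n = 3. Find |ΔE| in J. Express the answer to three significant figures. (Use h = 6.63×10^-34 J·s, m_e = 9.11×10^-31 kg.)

|ΔE| = 2.55×10^-18 J

E_1 = h²/(8m_eL²) = 5.097×10^-19 J.
|ΔE| = |2² − 3²|·E_1 = 5·5.097×10^-19 J = 2.55×10^-18 J.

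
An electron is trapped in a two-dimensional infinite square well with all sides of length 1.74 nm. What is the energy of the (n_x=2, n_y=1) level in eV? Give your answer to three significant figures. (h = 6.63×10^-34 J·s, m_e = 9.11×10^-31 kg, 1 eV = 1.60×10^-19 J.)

E = 0.623 eV

For a 2D rectangular well E = (h²/8m_e)·Σ n_i²/L_i² = (6.63×10^-34)²/(8·9.11×10^-31) · [2²/(1.74 nm)² + 1²/(1.74 nm)²].
Evaluating gives E = 9.961×10^-20 J = 0.623 eV.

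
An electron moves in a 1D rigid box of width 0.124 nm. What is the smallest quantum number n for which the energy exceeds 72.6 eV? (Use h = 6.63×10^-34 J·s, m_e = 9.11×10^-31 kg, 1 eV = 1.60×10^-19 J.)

E_1 = h²/(8m_eL²) = 3.923×10^-18 J = 24.52 eV.
Need n² > 72.6/24.52 = 2.961, i.e. n > 1.721.
The smallest integer satisfying this is n = 2.

n = 2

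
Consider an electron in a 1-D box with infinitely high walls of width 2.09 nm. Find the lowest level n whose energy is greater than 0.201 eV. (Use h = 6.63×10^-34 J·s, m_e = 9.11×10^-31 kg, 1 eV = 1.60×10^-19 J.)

n = 2

E_1 = h²/(8m_eL²) = 1.381×10^-20 J = 0.08631 eV.
Need n² > 0.201/0.08631 = 2.329, i.e. n > 1.526.
The smallest integer satisfying this is n = 2.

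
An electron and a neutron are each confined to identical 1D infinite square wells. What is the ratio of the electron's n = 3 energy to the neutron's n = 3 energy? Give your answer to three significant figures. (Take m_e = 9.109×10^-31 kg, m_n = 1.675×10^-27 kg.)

1.84×10^3

E_n ∝ 1/m at fixed n and L, so the ratio is m_n/m_e = 1.675×10^-27/9.109×10^-31 = 1.84×10^3.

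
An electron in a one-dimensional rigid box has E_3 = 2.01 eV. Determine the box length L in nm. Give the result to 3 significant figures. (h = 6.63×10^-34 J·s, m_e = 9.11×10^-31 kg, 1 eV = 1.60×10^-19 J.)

L = 1.30 nm

From E_n = n²h²/(8m_eL²), L = n·h/√(8m_eE_n).
E_3 = 2.01 eV = 3.216×10^-19 J, so L = 3·6.63×10^-34/√(8·9.11×10^-31·3.216×10^-19) = 1.30×10^-9 m = 1.30 nm.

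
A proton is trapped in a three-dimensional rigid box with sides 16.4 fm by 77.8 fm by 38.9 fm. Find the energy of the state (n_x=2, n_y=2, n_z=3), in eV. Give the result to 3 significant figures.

E = 4.40×10^6 eV

For a 3D rectangular well E = (h²/8m_p)·Σ n_i²/L_i² = (6.626×10^-34)²/(8·1.673×10^-27) · [2²/(16.4 fm)² + 2²/(77.8 fm)² + 3²/(38.9 fm)²].
Evaluating gives E = 7.046×10^-13 J = 4.40×10^6 eV.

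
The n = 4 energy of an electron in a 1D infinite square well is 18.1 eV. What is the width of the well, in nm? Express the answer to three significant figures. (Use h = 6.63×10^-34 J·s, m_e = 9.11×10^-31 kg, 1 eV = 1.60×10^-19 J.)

L = 0.577 nm

From E_n = n²h²/(8m_eL²), L = n·h/√(8m_eE_n).
E_4 = 18.1 eV = 2.896×10^-18 J, so L = 4·6.63×10^-34/√(8·9.11×10^-31·2.896×10^-18) = 5.77×10^-10 m = 0.577 nm.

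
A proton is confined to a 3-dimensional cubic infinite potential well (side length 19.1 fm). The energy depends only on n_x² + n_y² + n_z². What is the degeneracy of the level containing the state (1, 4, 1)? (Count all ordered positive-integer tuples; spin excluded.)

The level has n_x² + n_y² + n_z² = 18. The ordered positive-integer solutions are (1, 1, 4), (1, 4, 1), (4, 1, 1).
That gives 3 states.

degeneracy = 3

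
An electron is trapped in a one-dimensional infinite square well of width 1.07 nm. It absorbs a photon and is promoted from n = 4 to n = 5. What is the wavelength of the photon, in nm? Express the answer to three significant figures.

E_1 = h²/(8m_eL²) = 5.262×10^-20 J, so ΔE = (5² − 4²)E_1 = 4.736×10^-19 J.
λ = hc/ΔE = (6.626×10^-34·2.998×10^8)/4.736×10^-19 = 4.19×10^-7 m = 419 nm.

λ = 419 nm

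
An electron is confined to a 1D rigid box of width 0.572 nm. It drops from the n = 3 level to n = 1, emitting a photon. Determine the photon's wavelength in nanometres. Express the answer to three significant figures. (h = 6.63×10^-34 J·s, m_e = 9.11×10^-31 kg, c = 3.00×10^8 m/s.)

E_1 = h²/(8m_eL²) = 1.843×10^-19 J, so ΔE = (3² − 1²)E_1 = 1.474×10^-18 J.
λ = hc/ΔE = (6.63×10^-34·3.00×10^8)/1.474×10^-18 = 1.35×10^-7 m = 135 nm.

λ = 135 nm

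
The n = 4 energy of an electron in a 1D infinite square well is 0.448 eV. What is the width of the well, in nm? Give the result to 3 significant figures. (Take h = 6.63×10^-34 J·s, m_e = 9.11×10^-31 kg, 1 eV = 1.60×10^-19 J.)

From E_n = n²h²/(8m_eL²), L = n·h/√(8m_eE_n).
E_4 = 0.448 eV = 7.168×10^-20 J, so L = 4·6.63×10^-34/√(8·9.11×10^-31·7.168×10^-20) = 3.67×10^-9 m = 3.67 nm.

L = 3.67 nm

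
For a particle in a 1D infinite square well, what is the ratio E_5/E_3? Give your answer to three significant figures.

2.78

E_n ∝ n², so E_5/E_3 = 5²/3² = 25/9 = 2.78.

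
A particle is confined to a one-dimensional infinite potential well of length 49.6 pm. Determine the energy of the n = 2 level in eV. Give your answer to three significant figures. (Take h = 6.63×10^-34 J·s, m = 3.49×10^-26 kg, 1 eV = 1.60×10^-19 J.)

For an infinite well E_n = n²h²/(8mL²), so E_1 = h²/(8mL²) = (6.63×10^-34)²/(8·3.49×10^-26·(4.96×10^-11 m)²) = 6.400×10^-22 J.
Then E_2 = 2²·E_1 = 4·6.400×10^-22 J = 2.560×10^-21 J.
Converting, E_2 = 2.560×10^-21 J / (1.60×10^-19 J/eV) = 0.0160 eV.

E_2 = 0.0160 eV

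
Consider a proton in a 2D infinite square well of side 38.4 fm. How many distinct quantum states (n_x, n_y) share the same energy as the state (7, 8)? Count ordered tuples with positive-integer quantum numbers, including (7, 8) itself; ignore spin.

degeneracy = 2

The level has n_x² + n_y² = 113. The ordered positive-integer solutions are (7, 8), (8, 7).
That gives 2 states.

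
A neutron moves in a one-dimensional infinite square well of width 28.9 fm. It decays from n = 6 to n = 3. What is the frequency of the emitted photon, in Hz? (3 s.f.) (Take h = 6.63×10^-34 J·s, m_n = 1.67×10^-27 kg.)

f = 1.60×10^21 Hz

E_1 = h²/(8m_nL²) = 3.939×10^-14 J and ΔE = (6² − 3²)E_1 = 1.064×10^-12 J.
f = ΔE/h = 1.064×10^-12/6.63×10^-34 = 1.60×10^21 Hz.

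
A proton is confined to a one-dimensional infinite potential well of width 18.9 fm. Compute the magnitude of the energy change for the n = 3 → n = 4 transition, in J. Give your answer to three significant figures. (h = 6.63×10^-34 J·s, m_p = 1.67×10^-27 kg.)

|ΔE| = 6.45×10^-13 J

E_1 = h²/(8m_pL²) = 9.211×10^-14 J.
|ΔE| = |3² − 4²|·E_1 = 7·9.211×10^-14 J = 6.45×10^-13 J.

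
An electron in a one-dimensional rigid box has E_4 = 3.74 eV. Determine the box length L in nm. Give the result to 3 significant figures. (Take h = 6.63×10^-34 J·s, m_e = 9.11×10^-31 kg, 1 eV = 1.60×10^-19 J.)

From E_n = n²h²/(8m_eL²), L = n·h/√(8m_eE_n).
E_4 = 3.74 eV = 5.984×10^-19 J, so L = 4·6.63×10^-34/√(8·9.11×10^-31·5.984×10^-19) = 1.27×10^-9 m = 1.27 nm.

L = 1.27 nm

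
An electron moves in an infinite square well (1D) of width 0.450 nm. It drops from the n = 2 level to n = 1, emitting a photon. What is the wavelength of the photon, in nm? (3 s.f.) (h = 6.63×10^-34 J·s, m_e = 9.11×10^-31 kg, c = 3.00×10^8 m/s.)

E_1 = h²/(8m_eL²) = 2.978×10^-19 J, so ΔE = (2² − 1²)E_1 = 8.934×10^-19 J.
λ = hc/ΔE = (6.63×10^-34·3.00×10^8)/8.934×10^-19 = 2.23×10^-7 m = 223 nm.

λ = 223 nm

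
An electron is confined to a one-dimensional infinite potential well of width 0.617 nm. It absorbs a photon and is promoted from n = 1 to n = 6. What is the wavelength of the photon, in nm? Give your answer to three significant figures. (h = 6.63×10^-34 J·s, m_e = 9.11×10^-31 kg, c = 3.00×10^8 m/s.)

λ = 35.9 nm

E_1 = h²/(8m_eL²) = 1.584×10^-19 J, so ΔE = (6² − 1²)E_1 = 5.544×10^-18 J.
λ = hc/ΔE = (6.63×10^-34·3.00×10^8)/5.544×10^-18 = 3.59×10^-8 m = 35.9 nm.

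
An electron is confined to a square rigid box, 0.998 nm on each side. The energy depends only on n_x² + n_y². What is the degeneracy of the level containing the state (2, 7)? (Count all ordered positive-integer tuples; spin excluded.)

The level has n_x² + n_y² = 53. The ordered positive-integer solutions are (2, 7), (7, 2).
That gives 2 states.

degeneracy = 2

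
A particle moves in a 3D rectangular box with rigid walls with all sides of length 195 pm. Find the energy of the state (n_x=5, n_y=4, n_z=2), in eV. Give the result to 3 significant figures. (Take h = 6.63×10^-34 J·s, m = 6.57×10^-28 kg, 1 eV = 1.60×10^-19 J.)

For a 3D rectangular well E = (h²/8m)·Σ n_i²/L_i² = (6.63×10^-34)²/(8·6.57×10^-28) · [5²/(195 pm)² + 4²/(195 pm)² + 2²/(195 pm)²].
Evaluating gives E = 9.897×10^-20 J = 0.619 eV.

E = 0.619 eV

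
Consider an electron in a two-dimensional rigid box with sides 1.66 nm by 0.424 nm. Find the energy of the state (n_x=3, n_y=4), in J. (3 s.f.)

For a 2D rectangular well E = (h²/8m_e)·Σ n_i²/L_i² = (6.626×10^-34)²/(8·9.109×10^-31) · [3²/(1.66 nm)² + 4²/(0.424 nm)²].
Evaluating gives E = 5.56×10^-18 J.

E = 5.56×10^-18 J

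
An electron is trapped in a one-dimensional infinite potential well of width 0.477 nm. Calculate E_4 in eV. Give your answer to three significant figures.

For an infinite well E_n = n²h²/(8m_eL²), so E_1 = h²/(8m_eL²) = (6.626×10^-34)²/(8·9.109×10^-31·(4.77×10^-10 m)²) = 2.648×10^-19 J.
Then E_4 = 4²·E_1 = 16·2.648×10^-19 J = 4.237×10^-18 J.
Converting, E_4 = 4.237×10^-18 J / (1.602×10^-19 J/eV) = 26.4 eV.

E_4 = 26.4 eV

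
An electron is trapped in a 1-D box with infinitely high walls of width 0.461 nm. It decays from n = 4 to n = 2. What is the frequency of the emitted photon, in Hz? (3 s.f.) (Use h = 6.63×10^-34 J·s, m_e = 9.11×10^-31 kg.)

f = 5.14×10^15 Hz

E_1 = h²/(8m_eL²) = 2.838×10^-19 J and ΔE = (4² − 2²)E_1 = 3.406×10^-18 J.
f = ΔE/h = 3.406×10^-18/6.63×10^-34 = 5.14×10^15 Hz.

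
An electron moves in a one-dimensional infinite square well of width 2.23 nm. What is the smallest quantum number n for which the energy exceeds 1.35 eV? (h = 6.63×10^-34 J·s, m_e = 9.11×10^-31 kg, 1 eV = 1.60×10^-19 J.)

E_1 = h²/(8m_eL²) = 1.213×10^-20 J = 0.07581 eV.
Need n² > 1.35/0.07581 = 17.81, i.e. n > 4.220.
The smallest integer satisfying this is n = 5.

n = 5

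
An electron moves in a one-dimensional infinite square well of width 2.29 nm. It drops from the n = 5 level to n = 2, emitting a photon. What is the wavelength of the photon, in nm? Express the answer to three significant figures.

E_1 = h²/(8m_eL²) = 1.149×10^-20 J, so ΔE = (5² − 2²)E_1 = 2.413×10^-19 J.
λ = hc/ΔE = (6.626×10^-34·2.998×10^8)/2.413×10^-19 = 8.23×10^-7 m = 823 nm.

λ = 823 nm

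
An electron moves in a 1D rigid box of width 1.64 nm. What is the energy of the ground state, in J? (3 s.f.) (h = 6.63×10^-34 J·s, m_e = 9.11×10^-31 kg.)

E_1 = 2.24×10^-20 J

For an infinite well E_n = n²h²/(8m_eL²), so E_1 = h²/(8m_eL²) = (6.63×10^-34)²/(8·9.11×10^-31·(1.64×10^-9 m)²) = 2.242×10^-20 J.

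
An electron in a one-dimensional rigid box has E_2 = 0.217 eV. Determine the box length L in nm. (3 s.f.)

L = 2.63 nm

From E_n = n²h²/(8m_eL²), L = n·h/√(8m_eE_n).
E_2 = 0.217 eV = 3.476×10^-20 J, so L = 2·6.626×10^-34/√(8·9.109×10^-31·3.476×10^-20) = 2.63×10^-9 m = 2.63 nm.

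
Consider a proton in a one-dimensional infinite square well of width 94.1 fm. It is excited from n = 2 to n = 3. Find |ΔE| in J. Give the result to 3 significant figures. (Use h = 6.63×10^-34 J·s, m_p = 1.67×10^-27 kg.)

|ΔE| = 1.86×10^-14 J

E_1 = h²/(8m_pL²) = 3.716×10^-15 J.
|ΔE| = |2² − 3²|·E_1 = 5·3.716×10^-15 J = 1.86×10^-14 J.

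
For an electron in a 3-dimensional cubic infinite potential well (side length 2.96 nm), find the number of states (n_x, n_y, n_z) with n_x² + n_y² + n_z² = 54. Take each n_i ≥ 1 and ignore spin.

The level has n_x² + n_y² + n_z² = 54. The ordered positive-integer solutions are (1, 2, 7), (1, 7, 2), (2, 1, 7), (2, 5, 5), (2, 7, 1), (3, 3, 6), (3, 6, 3), (5, 2, 5), (5, 5, 2), (6, 3, 3), (7, 1, 2), (7, 2, 1).
That gives 12 states.

degeneracy = 12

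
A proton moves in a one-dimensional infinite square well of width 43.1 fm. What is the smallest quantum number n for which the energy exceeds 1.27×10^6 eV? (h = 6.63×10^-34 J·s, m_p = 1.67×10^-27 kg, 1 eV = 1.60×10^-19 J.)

E_1 = h²/(8m_pL²) = 1.771×10^-14 J = 1.107×10^5 eV.
Need n² > 1.27×10^6/1.107×10^5 = 11.47, i.e. n > 3.387.
The smallest integer satisfying this is n = 4.

n = 4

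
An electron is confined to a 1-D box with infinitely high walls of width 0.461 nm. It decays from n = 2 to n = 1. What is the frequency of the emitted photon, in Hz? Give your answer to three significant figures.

f = 1.28×10^15 Hz

E_1 = h²/(8m_eL²) = 2.835×10^-19 J and ΔE = (2² − 1²)E_1 = 8.505×10^-19 J.
f = ΔE/h = 8.505×10^-19/6.626×10^-34 = 1.28×10^15 Hz.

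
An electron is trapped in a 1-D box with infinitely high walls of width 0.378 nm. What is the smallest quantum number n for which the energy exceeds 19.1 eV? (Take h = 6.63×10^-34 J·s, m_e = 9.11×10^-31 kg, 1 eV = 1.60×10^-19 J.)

E_1 = h²/(8m_eL²) = 4.221×10^-19 J = 2.638 eV.
Need n² > 19.1/2.638 = 7.240, i.e. n > 2.691.
The smallest integer satisfying this is n = 3.

n = 3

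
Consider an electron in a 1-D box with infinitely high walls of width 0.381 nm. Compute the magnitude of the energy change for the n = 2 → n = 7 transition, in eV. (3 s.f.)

E_1 = h²/(8m_eL²) = 4.150×10^-19 J.
|ΔE| = |2² − 7²|·E_1 = 45·4.150×10^-19 J = 1.867×10^-17 J = 117 eV.

|ΔE| = 117 eV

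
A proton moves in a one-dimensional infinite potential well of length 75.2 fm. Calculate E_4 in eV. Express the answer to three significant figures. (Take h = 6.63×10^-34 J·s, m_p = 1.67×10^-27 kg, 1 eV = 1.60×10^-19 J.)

E_4 = 5.82×10^5 eV

For an infinite well E_n = n²h²/(8m_pL²), so E_1 = h²/(8m_pL²) = (6.63×10^-34)²/(8·1.67×10^-27·(7.52×10^-14 m)²) = 5.818×10^-15 J.
Then E_4 = 4²·E_1 = 16·5.818×10^-15 J = 9.309×10^-14 J.
Converting, E_4 = 9.309×10^-14 J / (1.60×10^-19 J/eV) = 5.82×10^5 eV.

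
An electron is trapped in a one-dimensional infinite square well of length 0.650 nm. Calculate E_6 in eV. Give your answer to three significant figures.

E_6 = 32.0 eV

For an infinite well E_n = n²h²/(8m_eL²), so E_1 = h²/(8m_eL²) = (6.626×10^-34)²/(8·9.109×10^-31·(6.50×10^-10 m)²) = 1.426×10^-19 J.
Then E_6 = 6²·E_1 = 36·1.426×10^-19 J = 5.134×10^-18 J.
Converting, E_6 = 5.134×10^-18 J / (1.602×10^-19 J/eV) = 32.0 eV.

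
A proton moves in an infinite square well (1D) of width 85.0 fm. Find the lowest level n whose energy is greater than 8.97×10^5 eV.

n = 6

E_1 = h²/(8m_pL²) = 4.540×10^-15 J = 2.834×10^4 eV.
Need n² > 8.97×10^5/2.834×10^4 = 31.65, i.e. n > 5.626.
The smallest integer satisfying this is n = 6.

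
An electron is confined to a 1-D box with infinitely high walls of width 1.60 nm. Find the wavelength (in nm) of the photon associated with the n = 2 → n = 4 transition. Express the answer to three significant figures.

E_1 = h²/(8m_eL²) = 2.353×10^-20 J, so ΔE = (4² − 2²)E_1 = 2.824×10^-19 J.
λ = hc/ΔE = (6.626×10^-34·2.998×10^8)/2.824×10^-19 = 7.03×10^-7 m = 703 nm.

λ = 703 nm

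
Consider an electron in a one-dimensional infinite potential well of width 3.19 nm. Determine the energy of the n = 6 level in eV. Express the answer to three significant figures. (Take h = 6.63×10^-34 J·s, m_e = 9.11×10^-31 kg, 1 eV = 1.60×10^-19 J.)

E_6 = 1.33 eV

For an infinite well E_n = n²h²/(8m_eL²), so E_1 = h²/(8m_eL²) = (6.63×10^-34)²/(8·9.11×10^-31·(3.19×10^-9 m)²) = 5.927×10^-21 J.
Then E_6 = 6²·E_1 = 36·5.927×10^-21 J = 2.134×10^-19 J.
Converting, E_6 = 2.134×10^-19 J / (1.60×10^-19 J/eV) = 1.33 eV.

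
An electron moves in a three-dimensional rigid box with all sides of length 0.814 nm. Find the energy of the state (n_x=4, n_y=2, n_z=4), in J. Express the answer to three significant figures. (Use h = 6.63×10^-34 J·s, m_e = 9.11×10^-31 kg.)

E = 3.28×10^-18 J

For a 3D rectangular well E = (h²/8m_e)·Σ n_i²/L_i² = (6.63×10^-34)²/(8·9.11×10^-31) · [4²/(0.814 nm)² + 2²/(0.814 nm)² + 4²/(0.814 nm)²].
Evaluating gives E = 3.28×10^-18 J.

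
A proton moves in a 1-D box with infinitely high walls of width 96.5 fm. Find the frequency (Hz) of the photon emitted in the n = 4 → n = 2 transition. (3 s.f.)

f = 6.38×10^19 Hz

E_1 = h²/(8m_pL²) = 3.523×10^-15 J and ΔE = (4² − 2²)E_1 = 4.228×10^-14 J.
f = ΔE/h = 4.228×10^-14/6.626×10^-34 = 6.38×10^19 Hz.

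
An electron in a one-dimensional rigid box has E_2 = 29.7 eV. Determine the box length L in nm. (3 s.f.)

L = 0.225 nm

From E_n = n²h²/(8m_eL²), L = n·h/√(8m_eE_n).
E_2 = 29.7 eV = 4.758×10^-18 J, so L = 2·6.626×10^-34/√(8·9.109×10^-31·4.758×10^-18) = 2.25×10^-10 m = 0.225 nm.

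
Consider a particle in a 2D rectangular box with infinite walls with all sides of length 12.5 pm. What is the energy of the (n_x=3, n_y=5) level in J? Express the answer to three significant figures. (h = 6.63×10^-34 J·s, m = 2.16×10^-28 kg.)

For a 2D rectangular well E = (h²/8m)·Σ n_i²/L_i² = (6.63×10^-34)²/(8·2.16×10^-28) · [3²/(12.5 pm)² + 5²/(12.5 pm)²].
Evaluating gives E = 5.54×10^-17 J.

E = 5.54×10^-17 J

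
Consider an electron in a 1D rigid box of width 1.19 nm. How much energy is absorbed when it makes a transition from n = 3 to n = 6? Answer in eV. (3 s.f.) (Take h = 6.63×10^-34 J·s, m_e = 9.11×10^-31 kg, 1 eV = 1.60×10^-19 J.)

|ΔE| = 7.19 eV

E_1 = h²/(8m_eL²) = 4.259×10^-20 J.
|ΔE| = |3² − 6²|·E_1 = 27·4.259×10^-20 J = 1.150×10^-18 J = 7.19 eV.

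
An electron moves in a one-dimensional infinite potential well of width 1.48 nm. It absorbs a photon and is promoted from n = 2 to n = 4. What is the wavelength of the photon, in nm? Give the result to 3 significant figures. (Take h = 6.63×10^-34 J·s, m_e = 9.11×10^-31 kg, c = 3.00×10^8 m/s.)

λ = 602 nm

E_1 = h²/(8m_eL²) = 2.754×10^-20 J, so ΔE = (4² − 2²)E_1 = 3.305×10^-19 J.
λ = hc/ΔE = (6.63×10^-34·3.00×10^8)/3.305×10^-19 = 6.02×10^-7 m = 602 nm.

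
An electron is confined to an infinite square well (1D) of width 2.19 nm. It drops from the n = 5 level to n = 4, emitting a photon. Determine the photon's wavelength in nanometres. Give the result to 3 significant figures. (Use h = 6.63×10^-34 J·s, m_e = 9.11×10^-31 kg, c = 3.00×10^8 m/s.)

λ = 1.76×10^3 nm

E_1 = h²/(8m_eL²) = 1.258×10^-20 J, so ΔE = (5² − 4²)E_1 = 1.132×10^-19 J.
λ = hc/ΔE = (6.63×10^-34·3.00×10^8)/1.132×10^-19 = 1.76×10^-6 m = 1.76×10^3 nm.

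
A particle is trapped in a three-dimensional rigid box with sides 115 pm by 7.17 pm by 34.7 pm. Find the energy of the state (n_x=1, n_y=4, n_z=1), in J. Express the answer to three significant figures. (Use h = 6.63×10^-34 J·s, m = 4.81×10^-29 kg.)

E = 3.57×10^-16 J

For a 3D rectangular well E = (h²/8m)·Σ n_i²/L_i² = (6.63×10^-34)²/(8·4.81×10^-29) · [1²/(115 pm)² + 4²/(7.17 pm)² + 1²/(34.7 pm)²].
Evaluating gives E = 3.57×10^-16 J.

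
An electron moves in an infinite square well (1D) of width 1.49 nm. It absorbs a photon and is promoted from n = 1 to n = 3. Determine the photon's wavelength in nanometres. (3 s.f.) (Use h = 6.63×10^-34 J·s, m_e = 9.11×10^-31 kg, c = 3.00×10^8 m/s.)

E_1 = h²/(8m_eL²) = 2.717×10^-20 J, so ΔE = (3² − 1²)E_1 = 2.174×10^-19 J.
λ = hc/ΔE = (6.63×10^-34·3.00×10^8)/2.174×10^-19 = 9.15×10^-7 m = 915 nm.

λ = 915 nm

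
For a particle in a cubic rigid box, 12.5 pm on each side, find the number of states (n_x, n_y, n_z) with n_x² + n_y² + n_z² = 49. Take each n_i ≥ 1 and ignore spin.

degeneracy = 6

The level has n_x² + n_y² + n_z² = 49. The ordered positive-integer solutions are (2, 3, 6), (2, 6, 3), (3, 2, 6), (3, 6, 2), (6, 2, 3), (6, 3, 2).
That gives 6 states.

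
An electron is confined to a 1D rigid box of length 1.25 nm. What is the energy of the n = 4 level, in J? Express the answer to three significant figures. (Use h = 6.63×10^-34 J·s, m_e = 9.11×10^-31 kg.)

For an infinite well E_n = n²h²/(8m_eL²), so E_1 = h²/(8m_eL²) = (6.63×10^-34)²/(8·9.11×10^-31·(1.25×10^-9 m)²) = 3.860×10^-20 J.
Then E_4 = 4²·E_1 = 16·3.860×10^-20 J = 6.18×10^-19 J.

E_4 = 6.18×10^-19 J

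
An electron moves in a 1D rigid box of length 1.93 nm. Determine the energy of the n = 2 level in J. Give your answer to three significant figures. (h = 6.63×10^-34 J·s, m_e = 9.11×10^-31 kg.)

E_2 = 6.48×10^-20 J

For an infinite well E_n = n²h²/(8m_eL²), so E_1 = h²/(8m_eL²) = (6.63×10^-34)²/(8·9.11×10^-31·(1.93×10^-9 m)²) = 1.619×10^-20 J.
Then E_2 = 2²·E_1 = 4·1.619×10^-20 J = 6.48×10^-20 J.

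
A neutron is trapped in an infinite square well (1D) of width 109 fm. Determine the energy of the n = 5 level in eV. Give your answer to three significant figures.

E_5 = 4.30×10^5 eV

For an infinite well E_n = n²h²/(8m_nL²), so E_1 = h²/(8m_nL²) = (6.626×10^-34)²/(8·1.675×10^-27·(1.09×10^-13 m)²) = 2.758×10^-15 J.
Then E_5 = 5²·E_1 = 25·2.758×10^-15 J = 6.895×10^-14 J.
Converting, E_5 = 6.895×10^-14 J / (1.602×10^-19 J/eV) = 4.30×10^5 eV.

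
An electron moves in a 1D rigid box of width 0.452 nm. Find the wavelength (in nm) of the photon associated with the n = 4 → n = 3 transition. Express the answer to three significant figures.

E_1 = h²/(8m_eL²) = 2.949×10^-19 J, so ΔE = (4² − 3²)E_1 = 2.064×10^-18 J.
λ = hc/ΔE = (6.626×10^-34·2.998×10^8)/2.064×10^-18 = 9.62×10^-8 m = 96.2 nm.

λ = 96.2 nm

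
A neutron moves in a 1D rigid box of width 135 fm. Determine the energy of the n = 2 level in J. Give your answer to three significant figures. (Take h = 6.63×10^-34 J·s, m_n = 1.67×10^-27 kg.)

E_2 = 7.22×10^-15 J

For an infinite well E_n = n²h²/(8m_nL²), so E_1 = h²/(8m_nL²) = (6.63×10^-34)²/(8·1.67×10^-27·(1.35×10^-13 m)²) = 1.805×10^-15 J.
Then E_2 = 2²·E_1 = 4·1.805×10^-15 J = 7.22×10^-15 J.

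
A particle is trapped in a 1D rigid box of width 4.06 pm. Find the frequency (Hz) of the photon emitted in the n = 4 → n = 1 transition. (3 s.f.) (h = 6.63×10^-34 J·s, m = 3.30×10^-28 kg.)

E_1 = h²/(8mL²) = 1.010×10^-17 J and ΔE = (4² − 1²)E_1 = 1.515×10^-16 J.
f = ΔE/h = 1.515×10^-16/6.63×10^-34 = 2.29×10^17 Hz.

f = 2.29×10^17 Hz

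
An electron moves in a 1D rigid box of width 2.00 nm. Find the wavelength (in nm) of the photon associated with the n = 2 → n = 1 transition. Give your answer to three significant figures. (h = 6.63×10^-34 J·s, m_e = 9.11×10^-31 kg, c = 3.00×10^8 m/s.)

λ = 4.40×10^3 nm

E_1 = h²/(8m_eL²) = 1.508×10^-20 J, so ΔE = (2² − 1²)E_1 = 4.524×10^-20 J.
λ = hc/ΔE = (6.63×10^-34·3.00×10^8)/4.524×10^-20 = 4.40×10^-6 m = 4.40×10^3 nm.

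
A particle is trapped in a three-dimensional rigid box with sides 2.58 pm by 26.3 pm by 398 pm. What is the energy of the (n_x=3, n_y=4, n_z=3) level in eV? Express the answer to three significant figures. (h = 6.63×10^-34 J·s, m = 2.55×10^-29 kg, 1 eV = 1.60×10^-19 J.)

E = 1.85×10^4 eV

For a 3D rectangular well E = (h²/8m)·Σ n_i²/L_i² = (6.63×10^-34)²/(8·2.55×10^-29) · [3²/(2.58 pm)² + 4²/(26.3 pm)² + 3²/(398 pm)²].
Evaluating gives E = 2.963×10^-15 J = 1.85×10^4 eV.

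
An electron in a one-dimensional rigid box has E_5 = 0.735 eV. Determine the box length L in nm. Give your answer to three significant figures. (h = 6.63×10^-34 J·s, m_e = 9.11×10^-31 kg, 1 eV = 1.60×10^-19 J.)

From E_n = n²h²/(8m_eL²), L = n·h/√(8m_eE_n).
E_5 = 0.735 eV = 1.176×10^-19 J, so L = 5·6.63×10^-34/√(8·9.11×10^-31·1.176×10^-19) = 3.58×10^-9 m = 3.58 nm.

L = 3.58 nm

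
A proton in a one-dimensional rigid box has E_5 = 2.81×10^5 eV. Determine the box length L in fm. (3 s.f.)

From E_n = n²h²/(8m_pL²), L = n·h/√(8m_pE_n).
E_5 = 2.81×10^5 eV = 4.502×10^-14 J, so L = 5·6.626×10^-34/√(8·1.673×10^-27·4.502×10^-14) = 1.35×10^-13 m = 135 fm.

L = 135 fm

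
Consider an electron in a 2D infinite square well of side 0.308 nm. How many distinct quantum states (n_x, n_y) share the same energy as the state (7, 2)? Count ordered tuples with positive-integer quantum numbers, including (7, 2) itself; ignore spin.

The level has n_x² + n_y² = 53. The ordered positive-integer solutions are (2, 7), (7, 2).
That gives 2 states.

degeneracy = 2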